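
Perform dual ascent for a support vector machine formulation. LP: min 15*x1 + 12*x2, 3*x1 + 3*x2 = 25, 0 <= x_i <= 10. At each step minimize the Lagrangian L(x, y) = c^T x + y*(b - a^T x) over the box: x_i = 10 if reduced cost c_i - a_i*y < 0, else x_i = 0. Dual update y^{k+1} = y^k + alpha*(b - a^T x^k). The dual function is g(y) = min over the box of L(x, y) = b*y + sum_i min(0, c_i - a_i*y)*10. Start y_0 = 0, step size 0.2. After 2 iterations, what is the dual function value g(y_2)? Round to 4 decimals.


Dual ascent for LP: min 15*x1 + 12*x2, 3*x1 + 3*x2 = 25, 0 <= x_i <= 10
Step 1: y^k = 0.0, reduced costs: (15.0, 12.0)
  x^k = (0.0, 0.0), subgradient = b - a^T x = 25.0
  y^{k+1} = 0.0 + 0.2*25.0 = 5.0
Step 2: y^k = 5.0, reduced costs: (0.0, -3.0)
  x^k = (0.0, 10.0), subgradient = b - a^T x = -5.0
  y^{k+1} = 5.0 + 0.2*-5.0 = 4.0
Dual objective at y_2 = 4.0: reduced costs (3.0, 0.0), box minimizer x = (0.0, 0.0)
g(y_2) = b*y + (c1 - a1*y)*x1 + (c2 - a2*y)*x2 = 25*4.0 + 3.0*0.0 + 0.0*0.0 = 100.0 + 0.0 + 0.0 = 100.0


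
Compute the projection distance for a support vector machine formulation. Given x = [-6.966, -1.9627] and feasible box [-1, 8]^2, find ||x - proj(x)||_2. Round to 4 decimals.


Project each component onto [-1, 8].
clip(-6.966) = -1.0, clip(-1.9627) = -1.0
Projection = [-1.0, -1.0]
Squared diffs: [35.5932, 0.9268]
Distance = sqrt(36.52) = 6.0432


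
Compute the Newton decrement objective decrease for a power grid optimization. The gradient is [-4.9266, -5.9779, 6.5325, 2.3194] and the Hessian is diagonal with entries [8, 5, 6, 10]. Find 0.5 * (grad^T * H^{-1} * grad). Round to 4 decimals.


Step 1: H is diagonal, so H^(-1) * g = [-0.6158, -1.1956, 1.0888, 0.2319].
Step 2: g^T H^(-1) g = sum_i g_i^2 / H_ii
  = (-4.9266)^2/8 + (-5.9779)^2/5 + (6.5325)^2/6 + (2.3194)^2/10
  = 3.0339 + 7.1471 + 7.1123 + 0.538 = 17.8312
Step 3: Objective decrease = 0.5 * g^T H^(-1) g = 8.9156


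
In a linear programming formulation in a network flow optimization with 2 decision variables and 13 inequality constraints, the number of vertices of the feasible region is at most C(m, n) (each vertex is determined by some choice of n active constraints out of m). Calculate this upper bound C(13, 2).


Each vertex corresponds to some choice of n active constraints out of m, so the number of vertices is at most C(m, n) = m! / (n!(m-n)!).
m = 13, n = 2
Numerator: 13 * 12
Denominator: 2! = 2
C(13, 2) = 78


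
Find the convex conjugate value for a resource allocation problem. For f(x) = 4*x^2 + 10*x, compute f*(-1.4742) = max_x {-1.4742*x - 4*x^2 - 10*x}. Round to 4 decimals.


f*(y) = sup_x {y*x - a*x^2 - b*x} = sup_x {(y-b)*x - a*x^2}
FOC: (y - b) - 2a*x = 0 => x* = (y - b)/(2a)
x* = (-1.4742 - 10)/(2*4) = -1.4343
f*(-1.4742) = (y-b)^2/(4a) = (-1.4742 - 10)^2/(4*4)
= 131.6573/16 = 8.2286


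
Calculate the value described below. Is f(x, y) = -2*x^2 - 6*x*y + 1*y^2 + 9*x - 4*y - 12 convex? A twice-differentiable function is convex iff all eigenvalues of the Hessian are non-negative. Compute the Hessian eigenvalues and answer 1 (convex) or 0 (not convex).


The Hessian of f(x,y) = -2*x^2 - 6*x*y + 1*y^2 + 9*x - 4*y - 12 is:
H = [[-4, -6], [-6, 2]]
Trace = -4 + 2 = -2
Determinant = -4*2 - (-6)^2 = -44
Discriminant = (-2)^2 - 4*-44 = 180.0
Eigenvalues: lambda_1 = -7.7082, lambda_2 = 5.7082
The function is not convex.

0


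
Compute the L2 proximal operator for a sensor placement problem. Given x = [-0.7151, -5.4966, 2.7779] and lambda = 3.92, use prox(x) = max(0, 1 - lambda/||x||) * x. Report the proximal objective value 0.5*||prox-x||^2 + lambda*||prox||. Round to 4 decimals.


Step 1: Compute ||x||.
||x|| = 6.2001
Step 2: Compute scaling factor.
scale = max(0, 1 - 3.92/6.2001) = 0.3677
Step 3: prox(x) = [-0.263, -2.0214, 1.0216]
||prox(x)|| = 2.2801
Step 4: Proximal objective.
0.5*||prox-x||^2 = 7.6832
lambda*||prox|| = 8.938
Total = 16.621


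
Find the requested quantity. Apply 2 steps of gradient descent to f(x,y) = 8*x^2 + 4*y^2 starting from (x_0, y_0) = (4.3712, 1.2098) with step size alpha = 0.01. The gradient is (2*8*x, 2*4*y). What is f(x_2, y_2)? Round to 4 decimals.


Gradient descent on f(x,y) = 8*x^2 + 4*y^2.
Starting point: (4.3712, 1.2098), alpha = 0.01
Step 1: grad_x = 2*8*4.3712 = 69.9392, grad_y = 2*4*1.2098 = 9.6784
  x_1 = 4.3712 - 0.01*69.9392 = 3.6718
  y_1 = 1.2098 - 0.01*9.6784 = 1.113
Step 2: grad_x = 2*8*3.6718 = 58.7489, grad_y = 2*4*1.113 = 8.9041
  x_2 = 3.6718 - 0.01*58.7489 = 3.0843
  y_2 = 1.113 - 0.01*8.9041 = 1.024
f(3.0843, 1.024) = 8*3.0843^2 + 4*1.024^2 = 80.2983


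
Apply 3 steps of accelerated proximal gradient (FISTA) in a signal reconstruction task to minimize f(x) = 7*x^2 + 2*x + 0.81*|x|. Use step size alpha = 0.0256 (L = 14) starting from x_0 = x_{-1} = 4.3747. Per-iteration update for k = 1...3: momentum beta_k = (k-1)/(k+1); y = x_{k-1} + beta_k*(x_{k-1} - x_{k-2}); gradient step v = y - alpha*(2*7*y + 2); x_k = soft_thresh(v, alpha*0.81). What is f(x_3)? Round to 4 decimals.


FISTA on f(x) = 7*x^2 + 2*x + 0.81*|x|
L = 14, alpha = 0.0256
Iteration 1: beta = 0.0, y = 4.3747 + 0.0*(4.3747 - 4.3747) = 4.3747
  grad(y) = 63.2458, v = y - alpha*grad = 2.7556
  prox(v) = soft_thresh(2.7556, 0.0207) = 2.7349
Iteration 2: beta = 0.3333, y = 2.7349 + 0.3333*(2.7349 - 4.3747) = 2.1883
  grad(y) = 32.6357, v = y - alpha*grad = 1.3528
  prox(v) = soft_thresh(1.3528, 0.0207) = 1.3321
Iteration 3: beta = 0.5, y = 1.3321 + 0.5*(1.3321 - 2.7349) = 0.6306
  grad(y) = 10.829, v = y - alpha*grad = 0.3534
  prox(v) = soft_thresh(0.3534, 0.0207) = 0.3327
f(x_3) = 7*0.3327^2 + 2*0.3327 + 0.81*|0.3327| = 1.7096


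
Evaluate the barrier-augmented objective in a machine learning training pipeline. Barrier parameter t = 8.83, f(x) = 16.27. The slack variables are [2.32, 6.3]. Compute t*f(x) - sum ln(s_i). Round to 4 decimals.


Step 1: Compute log-barrier.
ln values: [0.8416, 1.8405]
phi = -(0.8416 + 1.8405) = -2.6821
Step 2: Compute augmented objective.
t*f(x) = 8.83*16.27 = 143.6641
Total = 143.6641 - 2.6821 = 140.982


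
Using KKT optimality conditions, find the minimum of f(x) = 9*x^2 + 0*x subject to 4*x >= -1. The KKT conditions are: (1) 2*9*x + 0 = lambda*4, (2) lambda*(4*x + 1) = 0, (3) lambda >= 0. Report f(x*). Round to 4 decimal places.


Step 1: Try lambda = 0 (constraint inactive).
Stationarity: 2*9*x + 0 = 0
x* = 0/(2*9) = 0.0
Check constraint: 4*0.0 = 0.0 >= -1 -- satisfied.
Step 2: Compute optimal value.
f(x*) = 9*0.0^2 + 0*0.0 = 0.0


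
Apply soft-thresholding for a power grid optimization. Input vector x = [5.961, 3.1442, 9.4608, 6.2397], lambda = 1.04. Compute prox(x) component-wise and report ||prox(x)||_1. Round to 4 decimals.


Soft-thresholding with lambda = 1.04:
prox(5.961) = sign(5.961)*max(|5.961| - 1.04, 0) = 4.921
prox(3.1442) = sign(3.1442)*max(|3.1442| - 1.04, 0) = 2.1042
prox(9.4608) = sign(9.4608)*max(|9.4608| - 1.04, 0) = 8.4208
prox(6.2397) = sign(6.2397)*max(|6.2397| - 1.04, 0) = 5.1997
prox(x) = [4.921, 2.1042, 8.4208, 5.1997]
||prox(x)||_1 = 4.921 + 2.1042 + 8.4208 + 5.1997 = 20.6457


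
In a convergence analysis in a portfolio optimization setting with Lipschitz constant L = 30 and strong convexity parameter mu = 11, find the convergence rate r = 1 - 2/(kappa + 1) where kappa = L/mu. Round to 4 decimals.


Step 1: Compute the condition number.
kappa = L/mu = 30/11 = 2.7273
Step 2: Compute the convergence rate.
r = 1 - 2/(kappa + 1) = 1 - 2*mu/(L + mu) = (L - mu)/(L + mu) = 19/41 = 0.4634


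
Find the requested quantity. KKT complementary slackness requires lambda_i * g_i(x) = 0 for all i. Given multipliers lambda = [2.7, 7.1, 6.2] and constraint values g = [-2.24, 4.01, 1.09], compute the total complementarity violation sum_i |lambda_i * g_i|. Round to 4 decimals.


KKT complementary slackness check:
lambda_1 * g_1 = 2.7 * -2.24 = -6.048
lambda_2 * g_2 = 7.1 * 4.01 = 28.471
lambda_3 * g_3 = 6.2 * 1.09 = 6.758
Total violation = 6.048 + 28.471 + 6.758 = 41.277


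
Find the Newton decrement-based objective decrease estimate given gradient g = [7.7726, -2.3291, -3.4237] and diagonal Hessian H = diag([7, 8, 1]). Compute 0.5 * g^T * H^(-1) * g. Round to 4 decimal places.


Step 1: H is diagonal, so H^(-1) * g = [1.1104, -0.2911, -3.4237].
Step 2: g^T H^(-1) g = sum_i g_i^2 / H_ii
  = (7.7726)^2/7 + (-2.3291)^2/8 + (-3.4237)^2/1
  = 8.6305 + 0.6781 + 11.7217 = 21.0303
Step 3: Objective decrease = 0.5 * g^T H^(-1) g = 10.5151


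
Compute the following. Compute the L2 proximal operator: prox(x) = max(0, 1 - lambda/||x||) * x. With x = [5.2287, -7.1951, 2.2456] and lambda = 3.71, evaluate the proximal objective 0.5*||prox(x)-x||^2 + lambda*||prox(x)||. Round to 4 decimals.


Step 1: Compute ||x||.
||x|| = 9.1734
Step 2: Compute scaling factor.
scale = max(0, 1 - 3.71/9.1734) = 0.5956
Step 3: prox(x) = [3.1141, -4.2852, 1.3374]
||prox(x)|| = 5.4634
Step 4: Proximal objective.
0.5*||prox-x||^2 = 6.8821
lambda*||prox|| = 20.2692
Total = 27.1513


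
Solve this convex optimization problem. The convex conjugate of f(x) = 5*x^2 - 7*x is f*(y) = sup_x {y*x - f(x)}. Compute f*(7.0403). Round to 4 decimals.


f*(y) = sup_x {y*x - a*x^2 - b*x} = sup_x {(y-b)*x - a*x^2}
FOC: (y - b) - 2a*x = 0 => x* = (y - b)/(2a)
x* = (7.0403 + 7)/(2*5) = 1.404
f*(7.0403) = (y-b)^2/(4a) = (7.0403 + 7)^2/(4*5)
= 197.13/20 = 9.8565


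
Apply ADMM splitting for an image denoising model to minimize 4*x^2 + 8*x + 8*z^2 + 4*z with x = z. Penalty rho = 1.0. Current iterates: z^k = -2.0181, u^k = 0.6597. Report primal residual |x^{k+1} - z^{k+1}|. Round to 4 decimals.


ADMM iteration with rho = 1.0, z^k = -2.0181, u^k = 0.6597
Step 1: x-update.
Minimize 4*x^2 + 8*x + (1.0/2)*(x + 2.0181 + 0.6597)^2
FOC: (2*4 + 1.0)*x = -8 + 1.0*(-2.0181 - 0.6597)
x^{k+1} = -1.1864
Step 2: z-update.
Minimize 8*z^2 + 4*z + (1.0/2)*(-1.1864 - z + 0.6597)^2
FOC: (2*8 + 1.0)*z = -4 + 1.0*(-1.1864 + 0.6597)
z^{k+1} = -0.2663
Step 3: u-update.
u^{k+1} = 0.6597 - 1.1864 + 0.2663 = -0.2604
Step 4: Primal residual = |-1.1864 + 0.2663| = 0.9201


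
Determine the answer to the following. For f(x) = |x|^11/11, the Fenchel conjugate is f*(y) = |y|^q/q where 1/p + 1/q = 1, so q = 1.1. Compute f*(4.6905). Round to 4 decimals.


The conjugate exponent q satisfies 1/p + 1/q = 1.
p = 11, so q = 11/(11 - 1) = 1.1
|y|^q = 4.6905^1.1 = 5.4745
f*(4.6905) = 5.4745 / 1.1 = 4.9768


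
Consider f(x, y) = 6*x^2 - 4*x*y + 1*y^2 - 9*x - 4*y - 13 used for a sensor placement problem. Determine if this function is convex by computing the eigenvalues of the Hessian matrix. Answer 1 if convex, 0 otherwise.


The Hessian of f(x,y) = 6*x^2 - 4*x*y + 1*y^2 - 9*x - 4*y - 13 is:
H = [[12, -4], [-4, 2]]
Trace = 12 + 2 = 14
Determinant = 12*2 - (-4)^2 = 8
Discriminant = (14)^2 - 4*8 = 164.0
Eigenvalues: lambda_1 = 0.5969, lambda_2 = 13.4031
The function is convex.

1


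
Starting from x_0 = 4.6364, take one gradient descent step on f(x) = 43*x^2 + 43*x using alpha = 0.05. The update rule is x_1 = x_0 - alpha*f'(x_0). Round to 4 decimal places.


We compute the gradient at x_0 and apply the update.
f'(x) = 86*x + 43
f'(4.6364) = 86*4.6364 + 43 = 441.7304
x_1 = 4.6364 - 0.05*441.7304 = -17.4501


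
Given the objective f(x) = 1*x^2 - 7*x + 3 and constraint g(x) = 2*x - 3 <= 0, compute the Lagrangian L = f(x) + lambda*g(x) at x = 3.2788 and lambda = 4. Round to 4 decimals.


Step 1: Evaluate f(x).
f(3.2788) = 1*3.2788^2 - 7*3.2788 + 3 = -9.2011
Step 2: Evaluate g(x).
g(3.2788) = 2*3.2788 - 3 = 3.5576
Step 3: Compute Lagrangian.
L = -9.2011 + 4*3.5576 = 5.0293


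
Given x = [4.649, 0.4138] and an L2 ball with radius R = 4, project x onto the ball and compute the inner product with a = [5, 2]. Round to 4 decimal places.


Step 1: Compute ||x|| (intermediates to 6 decimals).
||x|| = sqrt(4.649^2 + 0.4138^2) = 4.66738
Step 2: Project.
Since ||x|| > R, scale = R/||x|| = 4/4.66738 = 0.857012, proj(x) = scale * x
proj(x) = [3.984249, 0.354632]
Step 3: Dot product.
a^T * proj(x) = 5*3.984249 + 2*0.354632 = 20.6305


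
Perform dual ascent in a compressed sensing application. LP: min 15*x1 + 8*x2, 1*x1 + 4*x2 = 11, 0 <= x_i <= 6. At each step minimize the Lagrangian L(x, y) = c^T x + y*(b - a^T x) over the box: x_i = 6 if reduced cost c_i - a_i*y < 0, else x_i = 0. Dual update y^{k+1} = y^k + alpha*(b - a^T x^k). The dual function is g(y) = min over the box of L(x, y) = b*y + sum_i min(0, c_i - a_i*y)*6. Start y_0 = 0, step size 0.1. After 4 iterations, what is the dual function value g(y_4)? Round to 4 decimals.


Dual ascent for LP: min 15*x1 + 8*x2, 1*x1 + 4*x2 = 11, 0 <= x_i <= 6
Step 1: y^k = 0.0, reduced costs: (15.0, 8.0)
  x^k = (0.0, 0.0), subgradient = b - a^T x = 11.0
  y^{k+1} = 0.0 + 0.1*11.0 = 1.1
Step 2: y^k = 1.1, reduced costs: (13.9, 3.6)
  x^k = (0.0, 0.0), subgradient = b - a^T x = 11.0
  y^{k+1} = 1.1 + 0.1*11.0 = 2.2
Step 3: y^k = 2.2, reduced costs: (12.8, -0.8)
  x^k = (0.0, 6.0), subgradient = b - a^T x = -13.0
  y^{k+1} = 2.2 + 0.1*-13.0 = 0.9
Step 4: y^k = 0.9, reduced costs: (14.1, 4.4)
  x^k = (0.0, 0.0), subgradient = b - a^T x = 11.0
  y^{k+1} = 0.9 + 0.1*11.0 = 2.0
Dual objective at y_4 = 2.0: reduced costs (13.0, 0.0), box minimizer x = (0.0, 0.0)
g(y_4) = b*y + (c1 - a1*y)*x1 + (c2 - a2*y)*x2 = 11*2.0 + 13.0*0.0 + 0.0*0.0 = 22.0 + 0.0 + 0.0 = 22.0


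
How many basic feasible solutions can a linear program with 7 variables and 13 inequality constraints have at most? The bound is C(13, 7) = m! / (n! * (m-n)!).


Each vertex corresponds to some choice of n active constraints out of m, so the number of vertices is at most C(m, n) = m! / (n!(m-n)!).
m = 13, n = 7
Numerator: 13 * 12 * 11 * 10 * 9 * 8 * 7
Denominator: 7! = 5040
C(13, 7) = 1716


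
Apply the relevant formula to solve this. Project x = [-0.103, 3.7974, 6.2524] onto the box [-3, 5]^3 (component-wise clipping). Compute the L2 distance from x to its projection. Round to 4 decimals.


Project each component onto [-3, 5].
clip(-0.103) = -0.103, clip(3.7974) = 3.7974, clip(6.2524) = 5.0
Projection = [-0.103, 3.7974, 5.0]
Squared diffs: [0.0, 0.0, 1.5685]
Distance = sqrt(1.5685) = 1.2524


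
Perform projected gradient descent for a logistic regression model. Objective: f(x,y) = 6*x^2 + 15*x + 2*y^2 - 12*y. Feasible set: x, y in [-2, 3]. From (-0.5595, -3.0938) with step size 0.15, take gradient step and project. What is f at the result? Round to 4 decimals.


Step 1: Compute gradient at (-0.5595, -3.0938).
grad_x = 2*6*-0.5595 + 15 = 8.286
grad_y = 2*2*-3.0938 - 12 = -24.3752
Step 2: Gradient step.
x_raw = -0.5595 - 0.15*8.286 = -1.8024
y_raw = -3.0938 - 0.15*-24.3752 = 0.5625
Step 3: Project onto [-2, 3].
x_proj = clip(-1.8024) = -1.8024
y_proj = clip(0.5625) = 0.5625
Step 4: Evaluate f.
f(-1.8024, 0.5625) = -13.6611


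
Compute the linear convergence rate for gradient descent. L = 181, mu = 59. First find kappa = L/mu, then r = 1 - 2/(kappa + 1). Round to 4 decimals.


Step 1: Compute the condition number.
kappa = L/mu = 181/59 = 3.0678
Step 2: Compute the convergence rate.
r = 1 - 2/(kappa + 1) = 1 - 2*mu/(L + mu) = (L - mu)/(L + mu) = 122/240 = 0.5083


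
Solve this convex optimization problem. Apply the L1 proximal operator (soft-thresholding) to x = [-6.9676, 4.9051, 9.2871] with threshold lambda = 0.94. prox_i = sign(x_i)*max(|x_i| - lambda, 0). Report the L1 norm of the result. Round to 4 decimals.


Soft-thresholding with lambda = 0.94:
prox(-6.9676) = sign(-6.9676)*max(|-6.9676| - 0.94, 0) = -6.0276
prox(4.9051) = sign(4.9051)*max(|4.9051| - 0.94, 0) = 3.9651
prox(9.2871) = sign(9.2871)*max(|9.2871| - 0.94, 0) = 8.3471
prox(x) = [-6.0276, 3.9651, 8.3471]
||prox(x)||_1 = 6.0276 + 3.9651 + 8.3471 = 18.3398


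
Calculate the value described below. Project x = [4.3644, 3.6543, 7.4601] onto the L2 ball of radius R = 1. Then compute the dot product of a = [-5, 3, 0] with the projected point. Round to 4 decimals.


Step 1: Compute ||x|| (intermediates to 6 decimals).
||x|| = sqrt(4.3644^2 + 3.6543^2 + 7.4601^2) = 9.383762
Step 2: Project.
Since ||x|| > R, scale = R/||x|| = 1/9.383762 = 0.106567, proj(x) = scale * x
proj(x) = [0.465101, 0.389428, 0.795]
Step 3: Dot product.
a^T * proj(x) = -5*0.465101 + 3*0.389428 + 0*0.795 = -1.1572


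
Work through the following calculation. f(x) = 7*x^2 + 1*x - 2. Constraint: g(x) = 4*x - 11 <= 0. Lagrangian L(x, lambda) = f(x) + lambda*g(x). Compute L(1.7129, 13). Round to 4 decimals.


Step 1: Evaluate f(x).
f(1.7129) = 7*1.7129^2 + 1*1.7129 - 2 = 20.2511
Step 2: Evaluate g(x).
g(1.7129) = 4*1.7129 - 11 = -4.1484
Step 3: Compute Lagrangian.
L = 20.2511 + 13*-4.1484 = -33.6781


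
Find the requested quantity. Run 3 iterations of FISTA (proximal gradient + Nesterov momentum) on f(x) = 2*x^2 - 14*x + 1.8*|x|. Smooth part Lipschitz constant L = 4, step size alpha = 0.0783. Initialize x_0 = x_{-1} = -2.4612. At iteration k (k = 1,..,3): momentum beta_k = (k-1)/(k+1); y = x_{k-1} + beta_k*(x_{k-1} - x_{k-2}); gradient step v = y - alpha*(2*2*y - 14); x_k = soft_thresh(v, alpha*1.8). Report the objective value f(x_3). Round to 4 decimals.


FISTA on f(x) = 2*x^2 - 14*x + 1.8*|x|
L = 4, alpha = 0.0783
Iteration 1: beta = 0.0, y = -2.4612 + 0.0*(-2.4612 + 2.4612) = -2.4612
  grad(y) = -23.8448, v = y - alpha*grad = -0.5942
  prox(v) = soft_thresh(-0.5942, 0.1409) = -0.4532
Iteration 2: beta = 0.3333, y = -0.4532 + 0.3333*(-0.4532 + 2.4612) = 0.2161
  grad(y) = -13.1355, v = y - alpha*grad = 1.2446
  prox(v) = soft_thresh(1.2446, 0.1409) = 1.1037
Iteration 3: beta = 0.5, y = 1.1037 + 0.5*(1.1037 + 0.4532) = 1.8821
  grad(y) = -6.4714, v = y - alpha*grad = 2.3889
  prox(v) = soft_thresh(2.3889, 0.1409) = 2.2479
f(x_3) = 2*2.2479^2 - 14*2.2479 + 1.8*|2.2479| = -17.3183


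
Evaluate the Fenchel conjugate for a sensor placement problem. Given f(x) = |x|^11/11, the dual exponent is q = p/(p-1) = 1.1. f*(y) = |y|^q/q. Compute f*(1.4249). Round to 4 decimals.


The conjugate exponent q satisfies 1/p + 1/q = 1.
p = 11, so q = 11/(11 - 1) = 1.1
|y|^q = 1.4249^1.1 = 1.4763
f*(1.4249) = 1.4763 / 1.1 = 1.3421


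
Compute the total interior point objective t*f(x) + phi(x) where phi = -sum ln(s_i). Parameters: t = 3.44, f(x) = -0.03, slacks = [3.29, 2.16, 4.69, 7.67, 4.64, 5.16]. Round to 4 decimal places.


Step 1: Compute log-barrier.
ln values: [1.1909, 0.7701, 1.5454, 2.0373, 1.5347, 1.6409]
phi = -(1.1909 + 0.7701 + 1.5454 + 2.0373 + 1.5347 + 1.6409) = -8.7194
Step 2: Compute augmented objective.
t*f(x) = 3.44*-0.03 = -0.1032
Total = -0.1032 - 8.7194 = -8.8226


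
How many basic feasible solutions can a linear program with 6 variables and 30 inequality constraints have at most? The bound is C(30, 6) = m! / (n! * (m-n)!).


Each vertex corresponds to some choice of n active constraints out of m, so the number of vertices is at most C(m, n) = m! / (n!(m-n)!).
m = 30, n = 6
Numerator: 30 * 29 * 28 * 27 * 26 * 25
Denominator: 6! = 720
C(30, 6) = 593775


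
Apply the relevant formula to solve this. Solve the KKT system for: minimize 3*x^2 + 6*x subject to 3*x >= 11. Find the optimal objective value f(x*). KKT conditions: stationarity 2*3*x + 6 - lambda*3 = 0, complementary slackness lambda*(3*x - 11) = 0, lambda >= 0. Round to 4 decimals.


Step 1: Try lambda = 0 (constraint inactive).
x_unc = -6/(2*3) = -1.0
Check: 3*-1.0 = -3.0 < 11 -- violated!
Step 2: Constraint must be active: 3*x = 11
x* = 11/3 = 3.6667 (rounded; the exact value 11/3 is used below)
lambda = (2*3*(11/3) + 6)/3 = 9.3333
Step 3: Compute optimal value.
f(x*) = 3*(11/3)^2 + 6*(11/3) = 62.3333


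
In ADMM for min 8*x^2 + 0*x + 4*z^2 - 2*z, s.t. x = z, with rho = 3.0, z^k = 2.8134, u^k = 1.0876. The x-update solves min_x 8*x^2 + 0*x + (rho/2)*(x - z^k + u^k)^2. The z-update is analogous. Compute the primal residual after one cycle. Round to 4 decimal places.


ADMM iteration with rho = 3.0, z^k = 2.8134, u^k = 1.0876
Step 1: x-update.
Minimize 8*x^2 + 0*x + (3.0/2)*(x - 2.8134 + 1.0876)^2
FOC: (2*8 + 3.0)*x = 0 + 3.0*(2.8134 - 1.0876)
x^{k+1} = 0.2725
Step 2: z-update.
Minimize 4*z^2 - 2*z + (3.0/2)*(0.2725 - z + 1.0876)^2
FOC: (2*4 + 3.0)*z = 2 + 3.0*(0.2725 + 1.0876)
z^{k+1} = 0.5528
Step 3: u-update.
u^{k+1} = 1.0876 + 0.2725 - 0.5528 = 0.8073
Step 4: Primal residual = |0.2725 - 0.5528| = 0.2803


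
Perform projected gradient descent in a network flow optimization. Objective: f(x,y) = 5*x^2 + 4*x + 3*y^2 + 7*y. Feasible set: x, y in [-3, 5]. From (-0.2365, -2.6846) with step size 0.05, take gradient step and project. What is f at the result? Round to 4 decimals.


Step 1: Compute gradient at (-0.2365, -2.6846).
grad_x = 2*5*-0.2365 + 4 = 1.635
grad_y = 2*3*-2.6846 + 7 = -9.1076
Step 2: Gradient step.
x_raw = -0.2365 - 0.05*1.635 = -0.3183
y_raw = -2.6846 - 0.05*-9.1076 = -2.2292
Step 3: Project onto [-3, 5].
x_proj = clip(-0.3183) = -0.3183
y_proj = clip(-2.2292) = -2.2292
Step 4: Evaluate f.
f(-0.3183, -2.2292) = -1.4629


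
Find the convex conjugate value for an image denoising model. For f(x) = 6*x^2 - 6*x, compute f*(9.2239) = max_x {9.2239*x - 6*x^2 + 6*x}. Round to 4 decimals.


f*(y) = sup_x {y*x - a*x^2 - b*x} = sup_x {(y-b)*x - a*x^2}
FOC: (y - b) - 2a*x = 0 => x* = (y - b)/(2a)
x* = (9.2239 + 6)/(2*6) = 1.2687
f*(9.2239) = (y-b)^2/(4a) = (9.2239 + 6)^2/(4*6)
= 231.7671/24 = 9.657


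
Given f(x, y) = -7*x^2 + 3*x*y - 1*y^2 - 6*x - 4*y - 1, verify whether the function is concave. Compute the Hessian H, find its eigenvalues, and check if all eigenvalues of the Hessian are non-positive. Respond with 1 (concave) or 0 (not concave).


The Hessian of f(x,y) = -7*x^2 + 3*x*y - 1*y^2 - 6*x - 4*y - 1 is:
H = [[-14, 3], [3, -2]]
Trace = -14 - 2 = -16
Determinant = -14*-2 - (3)^2 = 19
Discriminant = (-16)^2 - 4*19 = 180.0
Eigenvalues: lambda_1 = -14.7082, lambda_2 = -1.2918
The function is concave.

1


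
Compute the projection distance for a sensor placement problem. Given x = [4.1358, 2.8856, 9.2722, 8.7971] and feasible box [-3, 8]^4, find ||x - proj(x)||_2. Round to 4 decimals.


Project each component onto [-3, 8].
clip(4.1358) = 4.1358, clip(2.8856) = 2.8856, clip(9.2722) = 8.0, clip(8.7971) = 8.0
Projection = [4.1358, 2.8856, 8.0, 8.0]
Squared diffs: [0.0, 0.0, 1.6185, 0.6354]
Distance = sqrt(2.2539) = 1.5013


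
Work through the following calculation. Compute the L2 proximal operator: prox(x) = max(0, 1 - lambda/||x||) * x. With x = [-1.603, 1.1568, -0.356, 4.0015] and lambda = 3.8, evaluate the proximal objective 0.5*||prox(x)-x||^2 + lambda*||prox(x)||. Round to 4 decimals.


Step 1: Compute ||x||.
||x|| = 4.4773
Step 2: Compute scaling factor.
scale = max(0, 1 - 3.8/4.4773) = 0.1513
Step 3: prox(x) = [-0.2425, 0.175, -0.0539, 0.6054]
||prox(x)|| = 0.6773
Step 4: Proximal objective.
0.5*||prox-x||^2 = 7.22
lambda*||prox|| = 2.5737
Total = 9.7939


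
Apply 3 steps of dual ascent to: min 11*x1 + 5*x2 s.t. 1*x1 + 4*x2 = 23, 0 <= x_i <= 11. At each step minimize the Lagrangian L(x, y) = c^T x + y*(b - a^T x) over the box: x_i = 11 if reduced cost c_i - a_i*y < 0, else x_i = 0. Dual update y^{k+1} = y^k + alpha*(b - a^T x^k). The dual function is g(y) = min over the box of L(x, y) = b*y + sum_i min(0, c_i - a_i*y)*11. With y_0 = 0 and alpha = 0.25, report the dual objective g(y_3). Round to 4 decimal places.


Dual ascent for LP: min 11*x1 + 5*x2, 1*x1 + 4*x2 = 23, 0 <= x_i <= 11
Step 1: y^k = 0.0, reduced costs: (11.0, 5.0)
  x^k = (0.0, 0.0), subgradient = b - a^T x = 23.0
  y^{k+1} = 0.0 + 0.25*23.0 = 5.75
Step 2: y^k = 5.75, reduced costs: (5.25, -18.0)
  x^k = (0.0, 11.0), subgradient = b - a^T x = -21.0
  y^{k+1} = 5.75 + 0.25*-21.0 = 0.5
Step 3: y^k = 0.5, reduced costs: (10.5, 3.0)
  x^k = (0.0, 0.0), subgradient = b - a^T x = 23.0
  y^{k+1} = 0.5 + 0.25*23.0 = 6.25
Dual objective at y_3 = 6.25: reduced costs (4.75, -20.0), box minimizer x = (0.0, 11.0)
g(y_3) = b*y + (c1 - a1*y)*x1 + (c2 - a2*y)*x2 = 23*6.25 + 4.75*0.0 + (-20.0)*11.0 = 143.75 + 0.0 - 220.0 = -76.25


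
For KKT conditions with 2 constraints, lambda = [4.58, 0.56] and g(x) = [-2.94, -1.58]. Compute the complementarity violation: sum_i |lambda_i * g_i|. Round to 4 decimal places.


KKT complementary slackness check:
lambda_1 * g_1 = 4.58 * -2.94 = -13.4652
lambda_2 * g_2 = 0.56 * -1.58 = -0.8848
Total violation = 13.4652 + 0.8848 = 14.35


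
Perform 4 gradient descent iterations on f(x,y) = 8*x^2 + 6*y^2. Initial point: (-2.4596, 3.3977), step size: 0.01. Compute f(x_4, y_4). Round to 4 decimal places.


Gradient descent on f(x,y) = 8*x^2 + 6*y^2.
Starting point: (-2.4596, 3.3977), alpha = 0.01
Step 1: grad_x = 2*8*-2.4596 = -39.3536, grad_y = 2*6*3.3977 = 40.7724
  x_1 = -2.4596 - 0.01*-39.3536 = -2.0661
  y_1 = 3.3977 - 0.01*40.7724 = 2.99
Step 2: grad_x = 2*8*-2.0661 = -33.057, grad_y = 2*6*2.99 = 35.8797
  x_2 = -2.0661 - 0.01*-33.057 = -1.7355
  y_2 = 2.99 - 0.01*35.8797 = 2.6312
Step 3: grad_x = 2*8*-1.7355 = -27.7679, grad_y = 2*6*2.6312 = 31.5741
  x_3 = -1.7355 - 0.01*-27.7679 = -1.4578
  y_3 = 2.6312 - 0.01*31.5741 = 2.3154
Step 4: grad_x = 2*8*-1.4578 = -23.325, grad_y = 2*6*2.3154 = 27.7852
  x_4 = -1.4578 - 0.01*-23.325 = -1.2246
  y_4 = 2.3154 - 0.01*27.7852 = 2.0376
f(-1.2246, 2.0376) = 8*(-1.2246)^2 + 6*2.0376^2 = 36.907


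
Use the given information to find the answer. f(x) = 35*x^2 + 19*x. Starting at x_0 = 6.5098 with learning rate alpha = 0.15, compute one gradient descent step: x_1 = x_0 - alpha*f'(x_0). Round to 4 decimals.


We compute the gradient at x_0 and apply the update.
f'(x) = 70*x + 19
f'(6.5098) = 70*6.5098 + 19 = 474.686
x_1 = 6.5098 - 0.15*474.686 = -64.6931


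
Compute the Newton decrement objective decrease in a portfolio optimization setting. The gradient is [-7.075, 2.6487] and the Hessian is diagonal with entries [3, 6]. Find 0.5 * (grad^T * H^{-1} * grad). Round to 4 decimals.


Step 1: H is diagonal, so H^(-1) * g = [-2.3583, 0.4415].
Step 2: g^T H^(-1) g = sum_i g_i^2 / H_ii
  = (-7.075)^2/3 + (2.6487)^2/6
  = 16.6852 + 1.1693 = 17.8545
Step 3: Objective decrease = 0.5 * g^T H^(-1) g = 8.9272


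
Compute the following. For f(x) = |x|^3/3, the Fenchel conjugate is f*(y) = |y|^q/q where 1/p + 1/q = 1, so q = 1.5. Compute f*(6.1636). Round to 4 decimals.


The conjugate exponent q satisfies 1/p + 1/q = 1.
p = 3, so q = 3/(3 - 1) = 1.5
|y|^q = 6.1636^1.5 = 15.3021
f*(6.1636) = 15.3021 / 1.5 = 10.2014


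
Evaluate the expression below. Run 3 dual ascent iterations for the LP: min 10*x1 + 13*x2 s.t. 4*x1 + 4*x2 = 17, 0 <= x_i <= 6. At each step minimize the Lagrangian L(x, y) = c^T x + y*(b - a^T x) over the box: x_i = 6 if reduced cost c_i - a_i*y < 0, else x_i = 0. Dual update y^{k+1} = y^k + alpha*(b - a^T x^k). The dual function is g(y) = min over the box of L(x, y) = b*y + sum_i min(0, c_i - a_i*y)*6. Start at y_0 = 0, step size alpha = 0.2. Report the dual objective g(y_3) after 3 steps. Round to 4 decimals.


Dual ascent for LP: min 10*x1 + 13*x2, 4*x1 + 4*x2 = 17, 0 <= x_i <= 6
Step 1: y^k = 0.0, reduced costs: (10.0, 13.0)
  x^k = (0.0, 0.0), subgradient = b - a^T x = 17.0
  y^{k+1} = 0.0 + 0.2*17.0 = 3.4
Step 2: y^k = 3.4, reduced costs: (-3.6, -0.6)
  x^k = (6.0, 6.0), subgradient = b - a^T x = -31.0
  y^{k+1} = 3.4 + 0.2*-31.0 = -2.8
Step 3: y^k = -2.8, reduced costs: (21.2, 24.2)
  x^k = (0.0, 0.0), subgradient = b - a^T x = 17.0
  y^{k+1} = -2.8 + 0.2*17.0 = 0.6
Dual objective at y_3 = 0.6: reduced costs (7.6, 10.6), box minimizer x = (0.0, 0.0)
g(y_3) = b*y + (c1 - a1*y)*x1 + (c2 - a2*y)*x2 = 17*0.6 + 7.6*0.0 + 10.6*0.0 = 10.2 + 0.0 + 0.0 = 10.2


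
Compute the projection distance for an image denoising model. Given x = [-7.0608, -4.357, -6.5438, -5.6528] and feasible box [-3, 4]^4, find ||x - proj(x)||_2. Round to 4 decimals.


Project each component onto [-3, 4].
clip(-7.0608) = -3.0, clip(-4.357) = -3.0, clip(-6.5438) = -3.0, clip(-5.6528) = -3.0
Projection = [-3.0, -3.0, -3.0, -3.0]
Squared diffs: [16.4901, 1.8414, 12.5585, 7.0373]
Distance = sqrt(37.9273) = 6.1585


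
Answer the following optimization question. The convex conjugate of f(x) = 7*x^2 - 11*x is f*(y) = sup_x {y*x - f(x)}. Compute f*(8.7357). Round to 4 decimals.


f*(y) = sup_x {y*x - a*x^2 - b*x} = sup_x {(y-b)*x - a*x^2}
FOC: (y - b) - 2a*x = 0 => x* = (y - b)/(2a)
x* = (8.7357 + 11)/(2*7) = 1.4097
f*(8.7357) = (y-b)^2/(4a) = (8.7357 + 11)^2/(4*7)
= 389.4979/28 = 13.9106


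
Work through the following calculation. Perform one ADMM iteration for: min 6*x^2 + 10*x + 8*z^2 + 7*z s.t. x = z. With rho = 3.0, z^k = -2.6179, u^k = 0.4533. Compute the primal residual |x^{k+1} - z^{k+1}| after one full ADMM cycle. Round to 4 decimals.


ADMM iteration with rho = 3.0, z^k = -2.6179, u^k = 0.4533
Step 1: x-update.
Minimize 6*x^2 + 10*x + (3.0/2)*(x + 2.6179 + 0.4533)^2
FOC: (2*6 + 3.0)*x = -10 + 3.0*(-2.6179 - 0.4533)
x^{k+1} = -1.2809
Step 2: z-update.
Minimize 8*z^2 + 7*z + (3.0/2)*(-1.2809 - z + 0.4533)^2
FOC: (2*8 + 3.0)*z = -7 + 3.0*(-1.2809 + 0.4533)
z^{k+1} = -0.4991
Step 3: u-update.
u^{k+1} = 0.4533 - 1.2809 + 0.4991 = -0.3285
Step 4: Primal residual = |-1.2809 + 0.4991| = 0.7818


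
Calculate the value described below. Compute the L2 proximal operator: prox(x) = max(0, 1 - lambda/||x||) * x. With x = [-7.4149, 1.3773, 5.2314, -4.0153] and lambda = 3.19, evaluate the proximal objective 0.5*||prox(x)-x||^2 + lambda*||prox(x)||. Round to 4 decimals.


Step 1: Compute ||x||.
||x|| = 10.0184
Step 2: Compute scaling factor.
scale = max(0, 1 - 3.19/10.0184) = 0.6816
Step 3: prox(x) = [-5.0539, 0.9387, 3.5656, -2.7368]
||prox(x)|| = 6.8284
Step 4: Proximal objective.
0.5*||prox-x||^2 = 5.0881
lambda*||prox|| = 21.7826
Total = 26.8706


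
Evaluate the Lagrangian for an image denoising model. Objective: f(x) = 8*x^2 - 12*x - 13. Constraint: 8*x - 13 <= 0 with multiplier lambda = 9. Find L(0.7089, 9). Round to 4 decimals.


Step 1: Evaluate f(x).
f(0.7089) = 8*0.7089^2 - 12*0.7089 - 13 = -17.4865
Step 2: Evaluate g(x).
g(0.7089) = 8*0.7089 - 13 = -7.3288
Step 3: Compute Lagrangian.
L = -17.4865 + 9*-7.3288 = -83.4457


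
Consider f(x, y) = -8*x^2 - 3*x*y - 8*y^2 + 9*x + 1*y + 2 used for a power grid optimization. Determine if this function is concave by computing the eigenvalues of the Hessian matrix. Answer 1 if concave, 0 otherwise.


The Hessian of f(x,y) = -8*x^2 - 3*x*y - 8*y^2 + 9*x + 1*y + 2 is:
H = [[-16, -3], [-3, -16]]
Trace = -16 - 16 = -32
Determinant = -16*-16 - (-3)^2 = 247
Discriminant = (-32)^2 - 4*247 = 36.0
Eigenvalues: lambda_1 = -19.0, lambda_2 = -13.0
The function is concave.

1


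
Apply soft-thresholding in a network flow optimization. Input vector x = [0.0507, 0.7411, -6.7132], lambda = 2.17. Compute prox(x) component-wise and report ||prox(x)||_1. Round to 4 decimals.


Soft-thresholding with lambda = 2.17:
prox(0.0507) = sign(0.0507)*max(|0.0507| - 2.17, 0) = 0.0
prox(0.7411) = sign(0.7411)*max(|0.7411| - 2.17, 0) = 0.0
prox(-6.7132) = sign(-6.7132)*max(|-6.7132| - 2.17, 0) = -4.5432
prox(x) = [0.0, 0.0, -4.5432]
||prox(x)||_1 = 0.0 + 0.0 + 4.5432 = 4.5432


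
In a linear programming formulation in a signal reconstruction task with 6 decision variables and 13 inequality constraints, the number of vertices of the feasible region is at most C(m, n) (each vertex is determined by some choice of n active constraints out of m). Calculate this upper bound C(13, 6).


Each vertex corresponds to some choice of n active constraints out of m, so the number of vertices is at most C(m, n) = m! / (n!(m-n)!).
m = 13, n = 6
Numerator: 13 * 12 * 11 * 10 * 9 * 8
Denominator: 6! = 720
C(13, 6) = 1716


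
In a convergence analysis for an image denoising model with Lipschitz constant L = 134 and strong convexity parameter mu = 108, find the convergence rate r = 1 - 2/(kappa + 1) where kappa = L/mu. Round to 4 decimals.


Step 1: Compute the condition number.
kappa = L/mu = 134/108 = 1.2407
Step 2: Compute the convergence rate.
r = 1 - 2/(kappa + 1) = 1 - 2*mu/(L + mu) = (L - mu)/(L + mu) = 26/242 = 0.1074


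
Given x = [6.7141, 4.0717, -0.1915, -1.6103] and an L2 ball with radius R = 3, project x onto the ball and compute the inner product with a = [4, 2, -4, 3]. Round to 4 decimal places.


Step 1: Compute ||x|| (intermediates to 6 decimals).
||x|| = sqrt(6.7141^2 + 4.0717^2 + (-0.1915)^2 + (-1.6103)^2) = 8.017956
Step 2: Project.
Since ||x|| > R, scale = R/||x|| = 3/8.017956 = 0.37416, proj(x) = scale * x
proj(x) = [2.512148, 1.523467, -0.071652, -0.60251]
Step 3: Dot product.
a^T * proj(x) = 4*2.512148 + 2*1.523467 - 4*(-0.071652) + 3*(-0.60251) = 11.5746


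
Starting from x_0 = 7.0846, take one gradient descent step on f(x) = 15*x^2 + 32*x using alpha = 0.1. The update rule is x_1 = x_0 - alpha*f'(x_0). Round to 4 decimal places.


We compute the gradient at x_0 and apply the update.
f'(x) = 30*x + 32
f'(7.0846) = 30*7.0846 + 32 = 244.538
x_1 = 7.0846 - 0.1*244.538 = -17.3692


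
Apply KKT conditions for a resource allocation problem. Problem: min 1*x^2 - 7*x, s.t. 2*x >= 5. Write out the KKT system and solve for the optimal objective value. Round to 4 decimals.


Step 1: Try lambda = 0 (constraint inactive).
Stationarity: 2*1*x - 7 = 0
x* = 7/(2*1) = 3.5
Check constraint: 2*3.5 = 7.0 >= 5 -- satisfied.
Step 2: Compute optimal value.
f(x*) = 1*3.5^2 - 7*3.5 = -12.25


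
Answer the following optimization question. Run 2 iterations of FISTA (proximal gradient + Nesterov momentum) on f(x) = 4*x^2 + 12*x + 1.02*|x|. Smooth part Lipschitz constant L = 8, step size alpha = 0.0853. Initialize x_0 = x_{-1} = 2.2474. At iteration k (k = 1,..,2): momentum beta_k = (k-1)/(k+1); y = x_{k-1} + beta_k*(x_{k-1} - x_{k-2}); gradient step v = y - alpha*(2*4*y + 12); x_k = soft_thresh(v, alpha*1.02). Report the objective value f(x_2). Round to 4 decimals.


FISTA on f(x) = 4*x^2 + 12*x + 1.02*|x|
L = 8, alpha = 0.0853
Iteration 1: beta = 0.0, y = 2.2474 + 0.0*(2.2474 - 2.2474) = 2.2474
  grad(y) = 29.9792, v = y - alpha*grad = -0.3098
  prox(v) = soft_thresh(-0.3098, 0.087) = -0.2228
Iteration 2: beta = 0.3333, y = -0.2228 + 0.3333*(-0.2228 - 2.2474) = -1.0462
  grad(y) = 3.6302, v = y - alpha*grad = -1.3559
  prox(v) = soft_thresh(-1.3559, 0.087) = -1.2689
f(x_2) = 4*(-1.2689)^2 + 12*(-1.2689) + 1.02*|-1.2689| = -7.4921


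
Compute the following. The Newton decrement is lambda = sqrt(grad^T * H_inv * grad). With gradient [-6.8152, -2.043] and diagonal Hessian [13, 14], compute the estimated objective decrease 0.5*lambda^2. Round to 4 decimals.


Step 1: H is diagonal, so H^(-1) * g = [-0.5242, -0.1459].
Step 2: g^T H^(-1) g = sum_i g_i^2 / H_ii
  = (-6.8152)^2/13 + (-2.043)^2/14
  = 3.5728 + 0.2981 = 3.871
Step 3: Objective decrease = 0.5 * g^T H^(-1) g = 1.9355


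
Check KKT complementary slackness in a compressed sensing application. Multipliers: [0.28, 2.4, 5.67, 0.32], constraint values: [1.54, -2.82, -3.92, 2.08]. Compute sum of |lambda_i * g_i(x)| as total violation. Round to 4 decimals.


KKT complementary slackness check:
lambda_1 * g_1 = 0.28 * 1.54 = 0.4312
lambda_2 * g_2 = 2.4 * -2.82 = -6.768
lambda_3 * g_3 = 5.67 * -3.92 = -22.2264
lambda_4 * g_4 = 0.32 * 2.08 = 0.6656
Total violation = 0.4312 + 6.768 + 22.2264 + 0.6656 = 30.0912


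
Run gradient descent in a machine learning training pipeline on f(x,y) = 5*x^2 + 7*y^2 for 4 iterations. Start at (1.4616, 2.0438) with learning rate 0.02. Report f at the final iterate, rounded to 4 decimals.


Gradient descent on f(x,y) = 5*x^2 + 7*y^2.
Starting point: (1.4616, 2.0438), alpha = 0.02
Step 1: grad_x = 2*5*1.4616 = 14.616, grad_y = 2*7*2.0438 = 28.6132
  x_1 = 1.4616 - 0.02*14.616 = 1.1693
  y_1 = 2.0438 - 0.02*28.6132 = 1.4715
Step 2: grad_x = 2*5*1.1693 = 11.6928, grad_y = 2*7*1.4715 = 20.6015
  x_2 = 1.1693 - 0.02*11.6928 = 0.9354
  y_2 = 1.4715 - 0.02*20.6015 = 1.0595
Step 3: grad_x = 2*5*0.9354 = 9.3542, grad_y = 2*7*1.0595 = 14.8331
  x_3 = 0.9354 - 0.02*9.3542 = 0.7483
  y_3 = 1.0595 - 0.02*14.8331 = 0.7628
Step 4: grad_x = 2*5*0.7483 = 7.4834, grad_y = 2*7*0.7628 = 10.6798
  x_4 = 0.7483 - 0.02*7.4834 = 0.5987
  y_4 = 0.7628 - 0.02*10.6798 = 0.5492
f(0.5987, 0.5492) = 5*0.5987^2 + 7*0.5492^2 = 3.9037


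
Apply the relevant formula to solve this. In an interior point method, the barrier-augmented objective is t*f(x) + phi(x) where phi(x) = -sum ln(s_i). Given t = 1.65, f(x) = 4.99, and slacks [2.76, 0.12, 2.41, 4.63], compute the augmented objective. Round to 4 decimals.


Step 1: Compute log-barrier.
ln values: [1.0152, -2.1203, 0.8796, 1.5326]
phi = -(1.0152 - 2.1203 + 0.8796 + 1.5326) = -1.3072
Step 2: Compute augmented objective.
t*f(x) = 1.65*4.99 = 8.2335
Total = 8.2335 - 1.3072 = 6.9263


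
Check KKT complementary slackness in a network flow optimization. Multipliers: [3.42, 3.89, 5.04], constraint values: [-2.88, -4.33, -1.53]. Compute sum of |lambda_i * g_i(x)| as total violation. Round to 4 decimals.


KKT complementary slackness check:
lambda_1 * g_1 = 3.42 * -2.88 = -9.8496
lambda_2 * g_2 = 3.89 * -4.33 = -16.8437
lambda_3 * g_3 = 5.04 * -1.53 = -7.7112
Total violation = 9.8496 + 16.8437 + 7.7112 = 34.4045


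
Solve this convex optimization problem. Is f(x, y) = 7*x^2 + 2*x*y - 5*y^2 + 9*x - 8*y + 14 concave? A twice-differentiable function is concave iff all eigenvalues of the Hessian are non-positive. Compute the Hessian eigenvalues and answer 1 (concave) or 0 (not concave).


The Hessian of f(x,y) = 7*x^2 + 2*x*y - 5*y^2 + 9*x - 8*y + 14 is:
H = [[14, 2], [2, -10]]
Trace = 14 - 10 = 4
Determinant = 14*-10 - (2)^2 = -144
Discriminant = (4)^2 - 4*-144 = 592.0
Eigenvalues: lambda_1 = -10.1655, lambda_2 = 14.1655
The function is not concave.

0


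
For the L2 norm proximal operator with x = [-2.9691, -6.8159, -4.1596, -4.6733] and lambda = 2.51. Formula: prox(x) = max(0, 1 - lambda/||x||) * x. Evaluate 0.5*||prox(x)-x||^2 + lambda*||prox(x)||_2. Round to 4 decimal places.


Step 1: Compute ||x||.
||x|| = 9.7167
Step 2: Compute scaling factor.
scale = max(0, 1 - 2.51/9.7167) = 0.7417
Step 3: prox(x) = [-2.2021, -5.0552, -3.0851, -3.4661]
||prox(x)|| = 7.2067
Step 4: Proximal objective.
0.5*||prox-x||^2 = 3.1501
lambda*||prox|| = 18.0888
Total = 21.2388


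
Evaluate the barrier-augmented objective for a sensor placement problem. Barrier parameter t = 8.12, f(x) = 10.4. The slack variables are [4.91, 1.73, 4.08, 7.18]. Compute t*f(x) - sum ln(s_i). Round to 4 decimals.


Step 1: Compute log-barrier.
ln values: [1.5913, 0.5481, 1.4061, 1.9713]
phi = -(1.5913 + 0.5481 + 1.4061 + 1.9713) = -5.5168
Step 2: Compute augmented objective.
t*f(x) = 8.12*10.4 = 84.448
Total = 84.448 - 5.5168 = 78.9312


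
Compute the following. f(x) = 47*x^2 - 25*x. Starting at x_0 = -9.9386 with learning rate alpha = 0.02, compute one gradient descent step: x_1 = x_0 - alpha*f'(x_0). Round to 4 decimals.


We compute the gradient at x_0 and apply the update.
f'(x) = 94*x - 25
f'(-9.9386) = 94*-9.9386 - 25 = -959.2284
x_1 = -9.9386 - 0.02*-959.2284 = 9.246


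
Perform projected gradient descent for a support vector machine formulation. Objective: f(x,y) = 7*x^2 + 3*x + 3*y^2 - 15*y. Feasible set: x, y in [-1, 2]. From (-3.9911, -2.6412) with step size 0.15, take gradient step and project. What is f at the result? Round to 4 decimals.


Step 1: Compute gradient at (-3.9911, -2.6412).
grad_x = 2*7*-3.9911 + 3 = -52.8754
grad_y = 2*3*-2.6412 - 15 = -30.8472
Step 2: Gradient step.
x_raw = -3.9911 - 0.15*-52.8754 = 3.9402
y_raw = -2.6412 - 0.15*-30.8472 = 1.9859
Step 3: Project onto [-1, 2].
x_proj = clip(3.9402) = 2.0
y_proj = clip(1.9859) = 1.9859
Step 4: Evaluate f.
f(2.0, 1.9859) = 16.043


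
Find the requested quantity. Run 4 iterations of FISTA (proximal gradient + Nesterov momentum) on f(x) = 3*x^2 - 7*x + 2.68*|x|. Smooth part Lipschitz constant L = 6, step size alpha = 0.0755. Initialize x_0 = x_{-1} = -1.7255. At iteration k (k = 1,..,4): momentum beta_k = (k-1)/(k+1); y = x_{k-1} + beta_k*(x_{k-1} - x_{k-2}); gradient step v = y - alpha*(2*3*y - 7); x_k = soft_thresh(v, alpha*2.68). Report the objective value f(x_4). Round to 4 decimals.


FISTA on f(x) = 3*x^2 - 7*x + 2.68*|x|
L = 6, alpha = 0.0755
Iteration 1: beta = 0.0, y = -1.7255 + 0.0*(-1.7255 + 1.7255) = -1.7255
  grad(y) = -17.353, v = y - alpha*grad = -0.4153
  prox(v) = soft_thresh(-0.4153, 0.2023) = -0.213
Iteration 2: beta = 0.3333, y = -0.213 + 0.3333*(-0.213 + 1.7255) = 0.2912
  grad(y) = -5.2531, v = y - alpha*grad = 0.6878
  prox(v) = soft_thresh(0.6878, 0.2023) = 0.4854
Iteration 3: beta = 0.5, y = 0.4854 + 0.5*(0.4854 + 0.213) = 0.8346
  grad(y) = -1.9922, v = y - alpha*grad = 0.985
  prox(v) = soft_thresh(0.985, 0.2023) = 0.7827
Iteration 4: beta = 0.6, y = 0.7827 + 0.6*(0.7827 - 0.4854) = 0.9611
  grad(y) = -1.2335, v = y - alpha*grad = 1.0542
  prox(v) = soft_thresh(1.0542, 0.2023) = 0.8519
f(x_4) = 3*0.8519^2 - 7*0.8519 + 2.68*|0.8519| = -1.503
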